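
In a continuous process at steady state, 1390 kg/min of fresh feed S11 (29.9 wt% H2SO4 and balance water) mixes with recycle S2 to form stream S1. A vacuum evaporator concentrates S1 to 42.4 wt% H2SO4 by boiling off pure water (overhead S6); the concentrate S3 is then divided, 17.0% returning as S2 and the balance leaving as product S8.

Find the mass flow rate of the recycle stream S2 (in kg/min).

Overall H2SO4 balance (none leaves overhead): H2SO4 in fresh feed = H2SO4 in product, i.e. 1390×0.299 = (1−0.170)·S3·0.424.
S3 = 415.61/(0.424×0.830) = 1181 kg/min.
Recycle S2 = 0.170×1181 = 200.77 kg/min.

200.8 kg/min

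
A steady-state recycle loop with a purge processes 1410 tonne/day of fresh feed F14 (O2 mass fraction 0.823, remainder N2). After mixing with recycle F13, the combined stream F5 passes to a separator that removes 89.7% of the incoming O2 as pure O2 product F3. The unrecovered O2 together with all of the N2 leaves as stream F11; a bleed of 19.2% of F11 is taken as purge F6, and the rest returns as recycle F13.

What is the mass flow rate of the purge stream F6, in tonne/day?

274.6 tonne/day

N2 enters only via F14 and leaves only via the purge: 1410×0.177 = 0.192×(N2 in F11), and the separator passes all N2, so N2 in F5 = N2 in F11 = 1299.8 tonne/day.
O2 in F5: m_A = 1410×0.823 + (1−0.192)·(1−0.897)·m_A, so m_A = 1160.4/0.9168 = 1265.8 tonne/day.
F11 = (1−0.897)×1265.8 + 1299.8 = 1430.2 tonne/day.
Purge F6 = 0.192×1430.2 = 274.6 tonne/day.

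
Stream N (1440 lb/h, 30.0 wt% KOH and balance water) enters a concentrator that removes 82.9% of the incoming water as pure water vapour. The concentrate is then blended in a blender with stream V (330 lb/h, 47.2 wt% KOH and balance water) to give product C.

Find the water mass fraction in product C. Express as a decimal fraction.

0.371

Vapour removed = 0.829×0.700×1440 = 835.63 lb/h; concentrate = 604.37 lb/h.
water reaching the mixer = 172.37 (from concentrate) + 330×0.528 = 346.61 lb/h.
Product flow = 604.37 + 330 = 934.37 lb/h; water fraction = 0.371.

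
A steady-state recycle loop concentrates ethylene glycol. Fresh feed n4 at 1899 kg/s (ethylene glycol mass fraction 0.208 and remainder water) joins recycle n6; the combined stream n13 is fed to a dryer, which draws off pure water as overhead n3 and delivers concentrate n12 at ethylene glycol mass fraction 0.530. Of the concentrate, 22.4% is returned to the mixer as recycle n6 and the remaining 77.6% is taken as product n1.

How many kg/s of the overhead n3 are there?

1154 kg/s

Overall ethylene glycol balance (none leaves overhead): ethylene glycol in fresh feed = ethylene glycol in product, i.e. 1899×0.208 = (1−0.224)·n12·0.530.
n12 = 394.99/(0.530×0.776) = 960.4 kg/s.
Recycle n6 = 0.224×960.4 = 215.13 kg/s.
Combined feed n13 = 1899 + 215.13 = 2114.1 kg/s.
Overhead n3 = n13 − n12 = 2114.1 − 960.4 = 1153.7 kg/s.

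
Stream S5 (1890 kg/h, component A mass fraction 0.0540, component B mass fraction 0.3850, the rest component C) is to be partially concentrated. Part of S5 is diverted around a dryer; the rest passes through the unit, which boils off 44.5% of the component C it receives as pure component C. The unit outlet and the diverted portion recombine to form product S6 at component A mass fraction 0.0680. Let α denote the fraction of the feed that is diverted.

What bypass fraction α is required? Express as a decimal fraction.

All 1890×0.054 = 102.06 kg/h of component A reaches S6, so S6 = 102.06/0.068 = 1500.9 kg/h and vapour = 389.12 kg/h.
The evaporator receives (1−α)·1890 of feed at 0.561 component C and removes 0.445 of that component C:
0.445×0.561×(1−α)×1890 = 389.12
(1−α) = 389.12/471.83 = 0.8247;  α = 0.1753.

0.175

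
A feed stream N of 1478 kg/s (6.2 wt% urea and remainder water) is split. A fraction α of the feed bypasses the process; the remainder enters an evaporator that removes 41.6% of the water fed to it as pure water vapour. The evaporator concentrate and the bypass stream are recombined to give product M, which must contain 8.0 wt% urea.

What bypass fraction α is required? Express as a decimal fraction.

0.423

All 1478×0.062 = 91.636 kg/s of urea reaches M, so M = 91.636/0.080 = 1145.4 kg/s and vapour = 332.55 kg/s.
The evaporator receives (1−α)·1478 of feed at 0.938 water and removes 0.416 of that water:
0.416×0.938×(1−α)×1478 = 332.55
(1−α) = 332.55/576.73 = 0.5766;  α = 0.4234.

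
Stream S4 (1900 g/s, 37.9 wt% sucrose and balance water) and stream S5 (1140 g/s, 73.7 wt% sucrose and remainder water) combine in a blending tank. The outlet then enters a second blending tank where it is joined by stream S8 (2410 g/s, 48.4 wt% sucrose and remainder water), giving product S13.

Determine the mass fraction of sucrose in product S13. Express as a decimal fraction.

Overall, product flow = 5450 g/s.
sucrose in = 1900×0.379 + 1140×0.737 + 2410×0.484 = 2726.7 g/s.
sucrose fraction in S13 = 0.500.

0.500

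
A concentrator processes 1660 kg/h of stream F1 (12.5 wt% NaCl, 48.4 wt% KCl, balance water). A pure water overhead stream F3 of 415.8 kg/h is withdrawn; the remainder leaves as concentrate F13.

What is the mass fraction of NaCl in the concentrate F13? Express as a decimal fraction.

0.167

NaCl is not removed: 1660×0.125 = 207.5 kg/h of NaCl enters F13.
Concentrate = 1660 − 415.8 = 1244.2 kg/h.
Mass fraction = 207.5/1244.2 = 0.167.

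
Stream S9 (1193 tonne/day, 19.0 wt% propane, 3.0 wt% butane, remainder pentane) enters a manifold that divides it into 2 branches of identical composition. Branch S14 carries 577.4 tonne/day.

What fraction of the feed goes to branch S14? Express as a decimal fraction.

Fraction to S14 = 577.4/1193 = 0.4840.

0.484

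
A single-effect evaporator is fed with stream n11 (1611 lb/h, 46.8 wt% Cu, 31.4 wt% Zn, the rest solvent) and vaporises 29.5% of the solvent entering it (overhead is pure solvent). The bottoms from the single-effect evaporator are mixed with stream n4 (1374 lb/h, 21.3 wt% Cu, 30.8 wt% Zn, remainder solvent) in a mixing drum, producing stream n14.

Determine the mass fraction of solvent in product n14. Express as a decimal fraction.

0.3143

Vapour removed = 0.295×0.218×1611 = 103.6 lb/h; concentrate = 1507.4 lb/h.
solvent reaching the mixer = 247.59 (from concentrate) + 1374×0.479 = 905.74 lb/h.
Product flow = 1507.4 + 1374 = 2881.4 lb/h; solvent fraction = 0.3143.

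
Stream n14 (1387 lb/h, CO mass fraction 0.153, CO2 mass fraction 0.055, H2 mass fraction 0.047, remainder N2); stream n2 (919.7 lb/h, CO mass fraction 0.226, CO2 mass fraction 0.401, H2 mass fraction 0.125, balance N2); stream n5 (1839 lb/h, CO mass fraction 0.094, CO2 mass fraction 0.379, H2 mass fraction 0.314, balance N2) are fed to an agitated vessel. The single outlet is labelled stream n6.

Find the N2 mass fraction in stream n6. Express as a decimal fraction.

Total flow out = 1387 + 919.7 + 1839 = 4145.7 lb/h.
N2 in = 1387×0.745 + 919.7×0.248 + 1839×0.213 = 1653.1 lb/h.
N2 mass fraction in n6 = 1653.1/4145.7 = 0.399.

0.399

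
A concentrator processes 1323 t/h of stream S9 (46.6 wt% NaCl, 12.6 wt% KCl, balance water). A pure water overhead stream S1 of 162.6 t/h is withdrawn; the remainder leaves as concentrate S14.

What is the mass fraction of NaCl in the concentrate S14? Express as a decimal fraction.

0.531

NaCl is not removed: 1323×0.466 = 616.52 t/h of NaCl enters S14.
Concentrate = 1323 − 162.6 = 1160.4 t/h.
Mass fraction = 616.52/1160.4 = 0.531.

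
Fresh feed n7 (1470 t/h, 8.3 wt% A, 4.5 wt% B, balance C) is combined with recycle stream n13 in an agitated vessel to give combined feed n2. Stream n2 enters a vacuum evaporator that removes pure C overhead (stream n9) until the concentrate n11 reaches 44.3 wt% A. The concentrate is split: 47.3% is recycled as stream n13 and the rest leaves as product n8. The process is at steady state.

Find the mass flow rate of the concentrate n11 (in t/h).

522.6 t/h

Overall A balance (none leaves overhead): A in fresh feed = A in product, i.e. 1470×0.083 = (1−0.473)·n11·0.443.
n11 = 122.01/(0.443×0.527) = 522.61 t/h.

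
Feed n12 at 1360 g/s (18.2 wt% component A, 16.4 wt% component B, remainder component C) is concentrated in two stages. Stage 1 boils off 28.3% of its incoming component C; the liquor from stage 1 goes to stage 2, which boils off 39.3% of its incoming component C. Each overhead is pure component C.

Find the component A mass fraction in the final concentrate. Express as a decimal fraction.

component C in feed = 1360×0.654 = 889.44 g/s.
After stage 1: component C left = (1−0.283)×889.44 = 637.73; stream total = 1108.3 g/s.
After stage 2: component C left = (1−0.393)×637.73 = 387.1; final concentrate = 857.66 g/s.
component A fraction = 247.52/857.66 = 0.289.

0.289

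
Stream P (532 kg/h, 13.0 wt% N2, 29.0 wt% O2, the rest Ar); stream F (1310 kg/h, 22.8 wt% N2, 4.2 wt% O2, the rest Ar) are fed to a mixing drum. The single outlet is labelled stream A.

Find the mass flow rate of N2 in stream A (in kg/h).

367.8 kg/h

N2 out = N2 in = 532×0.130 + 1310×0.228 = 367.84 kg/h.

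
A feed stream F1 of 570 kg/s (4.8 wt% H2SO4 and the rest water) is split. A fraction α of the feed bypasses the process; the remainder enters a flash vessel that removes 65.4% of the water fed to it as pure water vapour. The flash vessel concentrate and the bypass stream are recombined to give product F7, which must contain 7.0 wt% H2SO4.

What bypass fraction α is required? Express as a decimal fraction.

0.495

All 570×0.048 = 27.36 kg/s of H2SO4 reaches F7, so F7 = 27.36/0.070 = 390.86 kg/s and vapour = 179.14 kg/s.
The evaporator receives (1−α)·570 of feed at 0.952 water and removes 0.654 of that water:
0.654×0.952×(1−α)×570 = 179.14
(1−α) = 179.14/354.89 = 0.5048;  α = 0.4952.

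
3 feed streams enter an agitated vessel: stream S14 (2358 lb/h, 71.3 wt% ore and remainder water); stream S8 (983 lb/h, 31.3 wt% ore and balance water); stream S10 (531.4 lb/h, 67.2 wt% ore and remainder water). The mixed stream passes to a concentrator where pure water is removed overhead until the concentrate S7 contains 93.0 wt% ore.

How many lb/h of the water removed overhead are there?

ore entering = 2358×0.713 + 983×0.313 + 531.4×0.672 = 2346 lb/h.
All ore reports to S7, so S7 = 2346/0.930 = 2522.6 lb/h.
Total feed = 3872.4 lb/h; overhead = 3872.4 − 2522.6 = 1349.8 lb/h.

1350 lb/h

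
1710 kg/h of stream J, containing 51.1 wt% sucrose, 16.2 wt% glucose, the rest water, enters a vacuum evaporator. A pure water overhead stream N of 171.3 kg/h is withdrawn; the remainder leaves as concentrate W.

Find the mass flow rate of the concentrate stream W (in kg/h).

Concentrate = 1710 − 171.3 = 1538.7 kg/h.

1539 kg/h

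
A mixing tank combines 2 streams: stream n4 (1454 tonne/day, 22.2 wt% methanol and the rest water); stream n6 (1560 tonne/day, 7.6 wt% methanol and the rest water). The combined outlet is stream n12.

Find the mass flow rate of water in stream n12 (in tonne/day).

2573 tonne/day

water out = water in = 1454×0.778 + 1560×0.924 = 2572.7 tonne/day.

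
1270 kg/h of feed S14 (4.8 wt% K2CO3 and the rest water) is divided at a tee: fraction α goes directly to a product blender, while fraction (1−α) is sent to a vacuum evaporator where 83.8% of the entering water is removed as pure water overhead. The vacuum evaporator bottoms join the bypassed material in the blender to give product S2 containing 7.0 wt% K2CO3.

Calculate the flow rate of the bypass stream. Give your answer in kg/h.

All 1270×0.048 = 60.96 kg/h of K2CO3 reaches S2, so S2 = 60.96/0.070 = 870.86 kg/h and vapour = 399.14 kg/h.
The evaporator receives (1−α)·1270 of feed at 0.952 water and removes 0.838 of that water:
0.838×0.952×(1−α)×1270 = 399.14
(1−α) = 399.14/1013.2 = 0.3940;  α = 0.6060.
Bypass flow = 0.6060×1270 = 769.68 kg/h.

769.7 kg/h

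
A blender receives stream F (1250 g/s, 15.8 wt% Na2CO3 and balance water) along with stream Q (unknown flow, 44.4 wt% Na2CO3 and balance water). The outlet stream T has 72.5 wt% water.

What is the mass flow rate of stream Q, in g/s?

865.4 g/s

Let Q be the unknown flow. Total out = 1250 + Q.
water balance: 1052.5 + 0.556·Q = 0.725·(1250 + Q)
(0.556 − 0.725)·Q = 0.725×1250 − 1052.5 = -146.25
Q = -146.25 / -0.169 = 865.38 g/s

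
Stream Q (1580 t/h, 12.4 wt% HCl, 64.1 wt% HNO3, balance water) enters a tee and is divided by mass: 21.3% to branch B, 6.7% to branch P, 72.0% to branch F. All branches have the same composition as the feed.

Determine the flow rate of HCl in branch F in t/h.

Branch F total = 0.720×1580 = 1137.6 t/h.
HCl in F = 0.124×1137.6 = 141.06 t/h.

141.1 t/h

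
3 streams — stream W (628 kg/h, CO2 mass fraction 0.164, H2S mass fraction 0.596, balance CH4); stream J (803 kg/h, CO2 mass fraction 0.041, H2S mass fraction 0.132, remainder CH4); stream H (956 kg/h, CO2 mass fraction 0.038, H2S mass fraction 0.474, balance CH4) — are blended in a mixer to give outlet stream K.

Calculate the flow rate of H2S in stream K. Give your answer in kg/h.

933.4 kg/h

H2S out = H2S in = 628×0.596 + 803×0.132 + 956×0.474 = 933.43 kg/h.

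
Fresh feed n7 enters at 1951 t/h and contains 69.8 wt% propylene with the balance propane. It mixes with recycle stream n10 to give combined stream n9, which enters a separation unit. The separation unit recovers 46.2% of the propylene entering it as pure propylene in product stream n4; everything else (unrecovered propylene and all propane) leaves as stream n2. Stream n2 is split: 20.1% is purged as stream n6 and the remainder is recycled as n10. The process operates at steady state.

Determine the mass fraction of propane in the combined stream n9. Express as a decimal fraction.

0.551

propane enters only via n7 and leaves only via the purge: 1951×0.302 = 0.201×(propane in n2), and the separation unit passes all propane, so propane in n9 = propane in n2 = 2931.4 t/h.
propylene in n9: m_A = 1951×0.698 + (1−0.201)·(1−0.462)·m_A, so m_A = 1361.8/0.5701 = 2388.5 t/h.
n9 = 2388.5 + 2931.4 = 5319.9 t/h.
propane fraction in n9 = 2931.4/5319.9 = 0.551.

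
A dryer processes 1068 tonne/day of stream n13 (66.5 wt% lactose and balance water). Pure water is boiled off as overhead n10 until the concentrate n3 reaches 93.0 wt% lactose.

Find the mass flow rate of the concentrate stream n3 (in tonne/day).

763.7 tonne/day

lactose is conserved: 1068×0.665 = 710.22 tonne/day all reports to the concentrate.
Concentrate = 710.22/(target fraction) = 763.68 tonne/day.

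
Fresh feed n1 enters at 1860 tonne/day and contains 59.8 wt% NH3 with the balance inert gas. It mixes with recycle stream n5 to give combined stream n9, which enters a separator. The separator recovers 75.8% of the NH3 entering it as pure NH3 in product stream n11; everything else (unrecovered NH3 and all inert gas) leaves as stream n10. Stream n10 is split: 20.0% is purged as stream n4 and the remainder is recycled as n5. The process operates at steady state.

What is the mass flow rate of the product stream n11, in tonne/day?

1046 tonne/day

NH3 in n9: m_A = 1860×0.598 + (1−0.200)·(1−0.758)·m_A, so m_A = 1112.3/0.8064 = 1379.3 tonne/day.
Product n11 = 0.758×1379.3 = 1045.5 tonne/day.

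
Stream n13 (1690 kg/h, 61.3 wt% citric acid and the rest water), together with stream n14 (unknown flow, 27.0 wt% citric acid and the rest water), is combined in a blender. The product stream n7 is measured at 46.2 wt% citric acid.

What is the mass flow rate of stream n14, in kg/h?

Let n14 be the unknown flow. Total out = 1690 + n14.
citric acid balance: 1036 + 0.270·n14 = 0.462·(1690 + n14)
(0.270 − 0.462)·n14 = 0.462×1690 − 1036 = -255.19
n14 = -255.19 / -0.192 = 1329.1 kg/h

1329 kg/h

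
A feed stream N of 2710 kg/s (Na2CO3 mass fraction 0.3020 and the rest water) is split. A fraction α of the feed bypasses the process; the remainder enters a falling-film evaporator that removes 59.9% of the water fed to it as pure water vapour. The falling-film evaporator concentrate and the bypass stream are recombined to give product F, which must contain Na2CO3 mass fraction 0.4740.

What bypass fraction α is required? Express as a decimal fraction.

0.132

All 2710×0.302 = 818.42 kg/s of Na2CO3 reaches F, so F = 818.42/0.474 = 1726.6 kg/s and vapour = 983.38 kg/s.
The evaporator receives (1−α)·2710 of feed at 0.698 water and removes 0.599 of that water:
0.599×0.698×(1−α)×2710 = 983.38
(1−α) = 983.38/1133.1 = 0.8679;  α = 0.1321.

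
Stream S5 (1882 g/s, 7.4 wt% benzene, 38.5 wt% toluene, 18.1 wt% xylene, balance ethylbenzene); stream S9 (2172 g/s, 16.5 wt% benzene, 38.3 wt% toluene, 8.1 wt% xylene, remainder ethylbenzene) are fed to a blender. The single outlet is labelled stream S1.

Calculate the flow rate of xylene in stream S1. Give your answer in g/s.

xylene out = xylene in = 1882×0.181 + 2172×0.081 = 516.57 g/s.

516.6 g/s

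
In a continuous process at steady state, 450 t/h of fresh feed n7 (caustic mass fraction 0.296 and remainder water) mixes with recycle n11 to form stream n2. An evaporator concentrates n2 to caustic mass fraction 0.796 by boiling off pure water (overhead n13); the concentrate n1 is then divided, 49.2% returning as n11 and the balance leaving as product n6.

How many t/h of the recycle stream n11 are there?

162.1 t/h

Overall caustic balance (none leaves overhead): caustic in fresh feed = caustic in product, i.e. 450×0.296 = (1−0.492)·n1·0.796.
n1 = 133.2/(0.796×0.508) = 329.4 t/h.
Recycle n11 = 0.492×329.4 = 162.07 t/h.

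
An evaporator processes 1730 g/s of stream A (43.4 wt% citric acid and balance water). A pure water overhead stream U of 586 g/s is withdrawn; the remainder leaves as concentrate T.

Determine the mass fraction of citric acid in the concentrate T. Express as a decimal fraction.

0.656

citric acid is not removed: 1730×0.434 = 750.82 g/s of citric acid enters T.
Concentrate = 1730 − 586 = 1144 g/s.
Mass fraction = 750.82/1144 = 0.656.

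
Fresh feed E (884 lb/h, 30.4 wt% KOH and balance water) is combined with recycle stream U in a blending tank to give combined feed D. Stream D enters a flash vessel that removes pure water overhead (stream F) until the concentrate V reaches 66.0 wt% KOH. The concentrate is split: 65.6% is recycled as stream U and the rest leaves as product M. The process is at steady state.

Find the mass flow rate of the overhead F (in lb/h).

476.8 lb/h

Overall KOH balance (none leaves overhead): KOH in fresh feed = KOH in product, i.e. 884×0.304 = (1−0.656)·V·0.660.
V = 268.74/(0.660×0.344) = 1183.7 lb/h.
Recycle U = 0.656×1183.7 = 776.47 lb/h.
Combined feed D = 884 + 776.47 = 1660.5 lb/h.
Overhead F = D − V = 1660.5 − 1183.7 = 476.82 lb/h.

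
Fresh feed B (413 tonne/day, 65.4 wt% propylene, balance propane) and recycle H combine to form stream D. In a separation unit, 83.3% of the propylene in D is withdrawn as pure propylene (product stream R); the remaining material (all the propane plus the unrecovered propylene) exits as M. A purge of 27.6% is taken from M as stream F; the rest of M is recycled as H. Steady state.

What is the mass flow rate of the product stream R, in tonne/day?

255.9 tonne/day

propylene in D: m_A = 413×0.654 + (1−0.276)·(1−0.833)·m_A, so m_A = 270.1/0.8791 = 307.25 tonne/day.
Product R = 0.833×307.25 = 255.94 tonne/day.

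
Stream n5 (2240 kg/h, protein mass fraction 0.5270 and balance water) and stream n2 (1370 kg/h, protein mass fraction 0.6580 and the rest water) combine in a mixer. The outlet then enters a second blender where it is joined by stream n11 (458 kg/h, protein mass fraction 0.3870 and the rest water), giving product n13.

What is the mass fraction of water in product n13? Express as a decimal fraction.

0.4446

Overall, product flow = 4068 kg/h.
water in = 2240×0.473 + 1370×0.342 + 458×0.613 = 1808.8 kg/h.
water fraction in n13 = 0.4446.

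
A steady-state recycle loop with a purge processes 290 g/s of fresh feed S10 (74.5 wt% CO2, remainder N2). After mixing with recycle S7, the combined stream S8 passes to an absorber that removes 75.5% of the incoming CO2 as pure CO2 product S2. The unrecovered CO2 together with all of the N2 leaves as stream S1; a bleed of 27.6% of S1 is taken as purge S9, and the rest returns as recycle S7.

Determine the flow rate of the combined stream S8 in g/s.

530.6 g/s

N2 enters only via S10 and leaves only via the purge: 290×0.255 = 0.276×(N2 in S1), and the absorber passes all N2, so N2 in S8 = N2 in S1 = 267.93 g/s.
CO2 in S8: m_A = 290×0.745 + (1−0.276)·(1−0.755)·m_A, so m_A = 216.05/0.8226 = 262.64 g/s.
S8 = 262.64 + 267.93 = 530.57 g/s.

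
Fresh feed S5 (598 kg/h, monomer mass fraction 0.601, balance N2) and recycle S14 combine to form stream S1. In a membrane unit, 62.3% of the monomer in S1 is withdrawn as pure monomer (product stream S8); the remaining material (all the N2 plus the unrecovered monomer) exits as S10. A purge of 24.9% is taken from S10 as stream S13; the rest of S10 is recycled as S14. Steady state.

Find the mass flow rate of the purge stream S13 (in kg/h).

285.7 kg/h

N2 enters only via S5 and leaves only via the purge: 598×0.399 = 0.249×(N2 in S10), and the membrane unit passes all N2, so N2 in S1 = N2 in S10 = 958.24 kg/h.
monomer in S1: m_A = 598×0.601 + (1−0.249)·(1−0.623)·m_A, so m_A = 359.4/0.7169 = 501.34 kg/h.
S10 = (1−0.623)×501.34 + 958.24 = 1147.2 kg/h.
Purge S13 = 0.249×1147.2 = 285.66 kg/h.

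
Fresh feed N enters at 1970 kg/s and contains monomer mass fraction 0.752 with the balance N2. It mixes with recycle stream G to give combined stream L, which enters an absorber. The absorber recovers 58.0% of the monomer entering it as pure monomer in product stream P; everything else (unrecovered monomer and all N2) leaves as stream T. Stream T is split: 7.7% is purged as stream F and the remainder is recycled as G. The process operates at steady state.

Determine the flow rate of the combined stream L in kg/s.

8764 kg/s

N2 enters only via N and leaves only via the purge: 1970×0.248 = 0.077×(N2 in T), and the absorber passes all N2, so N2 in L = N2 in T = 6344.9 kg/s.
monomer in L: m_A = 1970×0.752 + (1−0.077)·(1−0.580)·m_A, so m_A = 1481.4/0.6123 = 2419.3 kg/s.
L = 2419.3 + 6344.9 = 8764.2 kg/s.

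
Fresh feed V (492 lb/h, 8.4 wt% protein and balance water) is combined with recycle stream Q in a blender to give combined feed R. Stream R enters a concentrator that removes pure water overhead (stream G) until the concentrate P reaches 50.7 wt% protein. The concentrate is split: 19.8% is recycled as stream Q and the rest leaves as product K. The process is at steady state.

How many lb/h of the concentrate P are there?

101.6 lb/h

Overall protein balance (none leaves overhead): protein in fresh feed = protein in product, i.e. 492×0.084 = (1−0.198)·P·0.507.
P = 41.328/(0.507×0.802) = 101.64 lb/h.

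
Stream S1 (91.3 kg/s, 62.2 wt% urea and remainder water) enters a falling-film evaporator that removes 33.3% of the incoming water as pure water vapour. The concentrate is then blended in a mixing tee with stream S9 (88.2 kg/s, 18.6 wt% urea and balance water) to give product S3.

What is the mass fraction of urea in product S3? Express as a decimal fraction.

0.4357

Vapour removed = 0.333×0.378×91.3 = 11.492 kg/s; concentrate = 79.808 kg/s.
urea reaching the mixer = 56.789 (from concentrate) + 88.2×0.186 = 73.194 kg/s.
Product flow = 79.808 + 88.2 = 168.01 kg/s; urea fraction = 0.4357.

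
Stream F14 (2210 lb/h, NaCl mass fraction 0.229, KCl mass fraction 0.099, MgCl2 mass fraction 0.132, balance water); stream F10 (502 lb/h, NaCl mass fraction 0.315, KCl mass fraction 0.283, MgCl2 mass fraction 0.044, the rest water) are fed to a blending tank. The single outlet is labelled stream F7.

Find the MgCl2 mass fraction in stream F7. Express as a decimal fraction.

Total flow out = 2210 + 502 = 2712 lb/h.
MgCl2 in = 2210×0.132 + 502×0.044 = 313.81 lb/h.
MgCl2 mass fraction in F7 = 313.81/2712 = 0.116.

0.116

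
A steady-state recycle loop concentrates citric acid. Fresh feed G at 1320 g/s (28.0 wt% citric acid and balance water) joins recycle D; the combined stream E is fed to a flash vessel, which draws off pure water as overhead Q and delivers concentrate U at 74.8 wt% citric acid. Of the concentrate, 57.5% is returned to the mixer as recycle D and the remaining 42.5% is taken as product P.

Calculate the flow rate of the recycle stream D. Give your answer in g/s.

668.5 g/s

Overall citric acid balance (none leaves overhead): citric acid in fresh feed = citric acid in product, i.e. 1320×0.280 = (1−0.575)·U·0.748.
U = 369.6/(0.748×0.425) = 1162.6 g/s.
Recycle D = 0.575×1162.6 = 668.51 g/s.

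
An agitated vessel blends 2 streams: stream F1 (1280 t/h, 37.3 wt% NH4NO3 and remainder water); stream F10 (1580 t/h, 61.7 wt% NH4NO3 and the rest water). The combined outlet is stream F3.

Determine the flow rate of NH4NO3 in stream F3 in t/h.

1452 t/h

NH4NO3 out = NH4NO3 in = 1280×0.373 + 1580×0.617 = 1452.3 t/h.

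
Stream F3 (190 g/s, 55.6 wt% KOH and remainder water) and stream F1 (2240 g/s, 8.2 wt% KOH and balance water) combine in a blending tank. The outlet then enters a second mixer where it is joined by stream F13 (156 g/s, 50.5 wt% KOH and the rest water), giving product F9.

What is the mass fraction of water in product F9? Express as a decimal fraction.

0.858

Overall, product flow = 2586 g/s.
water in = 190×0.444 + 2240×0.918 + 156×0.495 = 2217.9 g/s.
water fraction in F9 = 0.858.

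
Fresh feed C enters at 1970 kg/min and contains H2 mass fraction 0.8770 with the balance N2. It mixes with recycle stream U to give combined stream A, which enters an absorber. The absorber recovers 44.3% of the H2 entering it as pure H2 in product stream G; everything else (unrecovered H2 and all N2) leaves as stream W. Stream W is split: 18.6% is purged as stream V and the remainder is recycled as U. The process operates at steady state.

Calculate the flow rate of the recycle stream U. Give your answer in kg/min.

2494 kg/min

N2 enters only via C and leaves only via the purge: 1970×0.123 = 0.186×(N2 in W), and the absorber passes all N2, so N2 in A = N2 in W = 1302.7 kg/min.
H2 in A: m_A = 1970×0.877 + (1−0.186)·(1−0.443)·m_A, so m_A = 1727.7/0.5466 = 3160.8 kg/min.
W = (1−0.443)×3160.8 + 1302.7 = 3063.3 kg/min.
Recycle U = (1−0.186)×3063.3 = 2493.5 kg/min.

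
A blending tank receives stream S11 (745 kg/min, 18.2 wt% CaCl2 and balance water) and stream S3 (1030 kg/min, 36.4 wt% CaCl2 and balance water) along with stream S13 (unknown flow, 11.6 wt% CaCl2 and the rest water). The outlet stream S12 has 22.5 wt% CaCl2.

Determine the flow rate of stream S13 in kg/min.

Let S13 be the unknown flow. Total out = 1775 + S13.
CaCl2 balance: 510.51 + 0.116·S13 = 0.225·(1775 + S13)
(0.116 − 0.225)·S13 = 0.225×1775 − 510.51 = -111.13
S13 = -111.13 / -0.109 = 1019.6 kg/min

1020 kg/min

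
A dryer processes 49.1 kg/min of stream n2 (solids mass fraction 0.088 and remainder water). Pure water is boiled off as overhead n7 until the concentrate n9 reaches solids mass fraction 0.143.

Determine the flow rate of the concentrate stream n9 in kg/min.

30.22 kg/min

solids is conserved: 49.1×0.088 = 4.3208 kg/min all reports to the concentrate.
Concentrate = 4.3208/(target fraction) = 30.215 kg/min.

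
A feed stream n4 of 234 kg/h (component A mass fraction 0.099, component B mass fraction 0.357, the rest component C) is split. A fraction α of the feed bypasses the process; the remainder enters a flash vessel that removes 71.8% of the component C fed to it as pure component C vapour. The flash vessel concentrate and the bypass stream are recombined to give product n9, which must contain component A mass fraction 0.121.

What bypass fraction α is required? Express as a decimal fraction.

All 234×0.099 = 23.166 kg/h of component A reaches n9, so n9 = 23.166/0.121 = 191.45 kg/h and vapour = 42.545 kg/h.
The evaporator receives (1−α)·234 of feed at 0.544 component C and removes 0.718 of that component C:
0.718×0.544×(1−α)×234 = 42.545
(1−α) = 42.545/91.399 = 0.4655;  α = 0.5345.

0.535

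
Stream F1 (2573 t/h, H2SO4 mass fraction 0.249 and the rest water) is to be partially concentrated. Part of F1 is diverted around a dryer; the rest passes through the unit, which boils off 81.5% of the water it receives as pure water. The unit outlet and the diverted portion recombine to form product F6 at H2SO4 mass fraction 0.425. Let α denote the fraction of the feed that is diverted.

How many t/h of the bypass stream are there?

All 2573×0.249 = 640.68 t/h of H2SO4 reaches F6, so F6 = 640.68/0.425 = 1507.5 t/h and vapour = 1065.5 t/h.
The evaporator receives (1−α)·2573 of feed at 0.751 water and removes 0.815 of that water:
0.815×0.751×(1−α)×2573 = 1065.5
(1−α) = 1065.5/1574.8 = 0.6766;  α = 0.3234.
Bypass flow = 0.3234×2573 = 832.13 t/h.

832.1 t/h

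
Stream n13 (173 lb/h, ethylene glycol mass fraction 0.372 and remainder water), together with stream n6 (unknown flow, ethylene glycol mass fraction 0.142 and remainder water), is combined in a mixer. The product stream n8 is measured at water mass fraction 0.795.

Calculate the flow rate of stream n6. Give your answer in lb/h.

458.6 lb/h

Let n6 be the unknown flow. Total out = 173 + n6.
water balance: 108.64 + 0.858·n6 = 0.795·(173 + n6)
(0.858 − 0.795)·n6 = 0.795×173 − 108.64 = 28.891
n6 = 28.891 / 0.063 = 458.59 lb/h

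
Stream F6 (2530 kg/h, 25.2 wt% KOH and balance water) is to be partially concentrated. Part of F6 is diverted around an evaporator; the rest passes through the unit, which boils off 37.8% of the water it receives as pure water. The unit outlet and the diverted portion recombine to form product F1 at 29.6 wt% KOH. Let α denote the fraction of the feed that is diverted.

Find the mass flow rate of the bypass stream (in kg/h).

1200 kg/h

All 2530×0.252 = 637.56 kg/h of KOH reaches F1, so F1 = 637.56/0.296 = 2153.9 kg/h and vapour = 376.08 kg/h.
The evaporator receives (1−α)·2530 of feed at 0.748 water and removes 0.378 of that water:
0.378×0.748×(1−α)×2530 = 376.08
(1−α) = 376.08/715.34 = 0.5257;  α = 0.4743.
Bypass flow = 0.4743×2530 = 1199.9 kg/h.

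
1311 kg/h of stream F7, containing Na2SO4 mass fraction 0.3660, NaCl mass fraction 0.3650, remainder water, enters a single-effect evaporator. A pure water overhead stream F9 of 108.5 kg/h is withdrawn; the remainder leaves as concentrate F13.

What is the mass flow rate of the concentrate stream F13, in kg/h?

Concentrate = 1311 − 108.5 = 1202.5 kg/h.

1202 kg/h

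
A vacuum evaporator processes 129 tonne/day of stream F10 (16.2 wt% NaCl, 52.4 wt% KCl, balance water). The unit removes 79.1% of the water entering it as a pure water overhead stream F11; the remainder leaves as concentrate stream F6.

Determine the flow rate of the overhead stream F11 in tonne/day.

water entering = 129×0.314 = 40.506 tonne/day; overhead removed = 0.791×40.506 = 32.04 tonne/day.

32.04 tonne/day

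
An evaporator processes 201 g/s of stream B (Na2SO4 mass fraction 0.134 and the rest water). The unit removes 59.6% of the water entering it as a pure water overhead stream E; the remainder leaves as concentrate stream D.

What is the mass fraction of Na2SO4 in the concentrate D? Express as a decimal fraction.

Na2SO4 is not removed: 201×0.134 = 26.934 g/s of Na2SO4 enters D.
water entering = 201×0.866 = 174.07 g/s; overhead removed = 0.596×174.07 = 103.74 g/s.
Concentrate = 201 − 103.74 = 97.257 g/s.
Mass fraction = 26.934/97.257 = 0.277.

0.277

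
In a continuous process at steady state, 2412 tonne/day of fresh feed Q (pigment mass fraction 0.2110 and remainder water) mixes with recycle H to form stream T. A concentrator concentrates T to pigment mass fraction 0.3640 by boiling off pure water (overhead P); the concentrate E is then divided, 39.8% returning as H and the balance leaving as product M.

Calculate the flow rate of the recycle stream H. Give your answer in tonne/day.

Overall pigment balance (none leaves overhead): pigment in fresh feed = pigment in product, i.e. 2412×0.211 = (1−0.398)·E·0.364.
E = 508.93/(0.364×0.602) = 2322.5 tonne/day.
Recycle H = 0.398×2322.5 = 924.37 tonne/day.

924.4 tonne/day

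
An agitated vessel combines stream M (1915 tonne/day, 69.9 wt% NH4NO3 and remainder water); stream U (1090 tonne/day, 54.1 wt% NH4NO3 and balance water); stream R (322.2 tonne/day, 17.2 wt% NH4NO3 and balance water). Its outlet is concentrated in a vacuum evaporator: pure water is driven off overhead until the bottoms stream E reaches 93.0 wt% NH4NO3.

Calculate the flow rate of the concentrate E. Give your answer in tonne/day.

NH4NO3 entering = 1915×0.699 + 1090×0.541 + 322.2×0.172 = 1983.7 tonne/day.
All NH4NO3 reports to E, so E = 1983.7/0.930 = 2133 tonne/day.

2133 tonne/day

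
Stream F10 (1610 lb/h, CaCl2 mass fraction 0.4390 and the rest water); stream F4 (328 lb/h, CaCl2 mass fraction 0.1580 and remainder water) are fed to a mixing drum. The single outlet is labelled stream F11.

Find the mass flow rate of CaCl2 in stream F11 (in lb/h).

CaCl2 out = CaCl2 in = 1610×0.439 + 328×0.158 = 758.61 lb/h.

758.6 lb/h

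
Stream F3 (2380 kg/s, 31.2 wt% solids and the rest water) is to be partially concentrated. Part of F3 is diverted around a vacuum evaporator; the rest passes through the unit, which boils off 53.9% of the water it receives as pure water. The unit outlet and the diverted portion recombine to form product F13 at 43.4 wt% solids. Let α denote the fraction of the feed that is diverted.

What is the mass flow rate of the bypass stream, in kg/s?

All 2380×0.312 = 742.56 kg/s of solids reaches F13, so F13 = 742.56/0.434 = 1711 kg/s and vapour = 669.03 kg/s.
The evaporator receives (1−α)·2380 of feed at 0.688 water and removes 0.539 of that water:
0.539×0.688×(1−α)×2380 = 669.03
(1−α) = 669.03/882.58 = 0.7580;  α = 0.2420.
Bypass flow = 0.2420×2380 = 575.86 kg/s.

575.9 kg/s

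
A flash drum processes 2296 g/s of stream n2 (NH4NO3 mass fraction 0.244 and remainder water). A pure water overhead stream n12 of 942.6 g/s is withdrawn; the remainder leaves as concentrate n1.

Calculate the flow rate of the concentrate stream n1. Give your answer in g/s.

Concentrate = 2296 − 942.6 = 1353.4 g/s.

1353 g/s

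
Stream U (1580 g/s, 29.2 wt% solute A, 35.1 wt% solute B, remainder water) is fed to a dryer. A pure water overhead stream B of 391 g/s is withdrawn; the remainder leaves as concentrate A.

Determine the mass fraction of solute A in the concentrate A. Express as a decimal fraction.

solute A is not removed: 1580×0.292 = 461.36 g/s of solute A enters A.
Concentrate = 1580 − 391 = 1189 g/s.
Mass fraction = 461.36/1189 = 0.388.

0.388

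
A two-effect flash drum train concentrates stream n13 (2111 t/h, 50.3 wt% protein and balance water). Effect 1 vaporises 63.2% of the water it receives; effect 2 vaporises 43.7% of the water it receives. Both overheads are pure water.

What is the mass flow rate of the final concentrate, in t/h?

1279 t/h

water in feed = 2111×0.497 = 1049.2 t/h.
After stage 1: water left = (1−0.632)×1049.2 = 386.09; stream total = 1447.9 t/h.
After stage 2: water left = (1−0.437)×386.09 = 217.37; final concentrate = 1279.2 t/h.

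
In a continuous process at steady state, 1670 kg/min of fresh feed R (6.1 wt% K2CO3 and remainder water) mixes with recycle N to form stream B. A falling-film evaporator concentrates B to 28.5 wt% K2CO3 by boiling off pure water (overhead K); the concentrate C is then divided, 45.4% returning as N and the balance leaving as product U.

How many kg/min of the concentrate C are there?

Overall K2CO3 balance (none leaves overhead): K2CO3 in fresh feed = K2CO3 in product, i.e. 1670×0.061 = (1−0.454)·C·0.285.
C = 101.87/(0.285×0.546) = 654.65 kg/min.

654.6 kg/min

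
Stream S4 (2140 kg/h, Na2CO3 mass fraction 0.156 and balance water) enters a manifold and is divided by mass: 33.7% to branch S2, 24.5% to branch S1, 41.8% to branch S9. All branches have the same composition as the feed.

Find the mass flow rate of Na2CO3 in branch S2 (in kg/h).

112.5 kg/h

Branch S2 total = 0.337×2140 = 721.18 kg/h.
Na2CO3 in S2 = 0.156×721.18 = 112.5 kg/h.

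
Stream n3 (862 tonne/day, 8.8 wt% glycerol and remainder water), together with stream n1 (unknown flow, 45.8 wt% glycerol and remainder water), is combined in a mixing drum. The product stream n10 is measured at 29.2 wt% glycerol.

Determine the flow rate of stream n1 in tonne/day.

Let n1 be the unknown flow. Total out = 862 + n1.
glycerol balance: 75.856 + 0.458·n1 = 0.292·(862 + n1)
(0.458 − 0.292)·n1 = 0.292×862 − 75.856 = 175.85
n1 = 175.85 / 0.166 = 1059.3 tonne/day

1059 tonne/day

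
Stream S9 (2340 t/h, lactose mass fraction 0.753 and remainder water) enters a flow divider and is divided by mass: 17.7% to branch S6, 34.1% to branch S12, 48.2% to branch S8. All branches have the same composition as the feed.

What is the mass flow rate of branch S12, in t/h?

797.9 t/h

Branch S12 flow = 0.341×2340 = 797.94 t/h.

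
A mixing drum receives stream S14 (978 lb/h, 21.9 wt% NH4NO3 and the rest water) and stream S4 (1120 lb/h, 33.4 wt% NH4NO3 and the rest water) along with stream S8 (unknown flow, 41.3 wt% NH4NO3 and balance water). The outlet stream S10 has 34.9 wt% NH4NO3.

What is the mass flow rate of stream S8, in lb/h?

2249 lb/h

Let S8 be the unknown flow. Total out = 2098 + S8.
NH4NO3 balance: 588.26 + 0.413·S8 = 0.349·(2098 + S8)
(0.413 − 0.349)·S8 = 0.349×2098 − 588.26 = 143.94
S8 = 143.94 / 0.064 = 2249.1 lb/h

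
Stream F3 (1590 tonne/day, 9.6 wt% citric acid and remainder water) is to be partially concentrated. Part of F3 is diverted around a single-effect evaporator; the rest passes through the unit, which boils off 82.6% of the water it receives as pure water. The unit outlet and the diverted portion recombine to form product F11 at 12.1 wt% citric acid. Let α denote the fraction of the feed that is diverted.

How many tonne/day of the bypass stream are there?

All 1590×0.096 = 152.64 tonne/day of citric acid reaches F11, so F11 = 152.64/0.121 = 1261.5 tonne/day and vapour = 328.51 tonne/day.
The evaporator receives (1−α)·1590 of feed at 0.904 water and removes 0.826 of that water:
0.826×0.904×(1−α)×1590 = 328.51
(1−α) = 328.51/1187.3 = 0.2767;  α = 0.7233.
Bypass flow = 0.7233×1590 = 1150.1 tonne/day.

1150 tonne/day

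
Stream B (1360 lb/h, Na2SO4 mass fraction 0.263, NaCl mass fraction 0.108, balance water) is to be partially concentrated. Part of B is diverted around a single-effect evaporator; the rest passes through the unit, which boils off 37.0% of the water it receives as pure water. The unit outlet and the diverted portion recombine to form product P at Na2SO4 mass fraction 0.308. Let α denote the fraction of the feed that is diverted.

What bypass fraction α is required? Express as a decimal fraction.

0.372

All 1360×0.263 = 357.68 lb/h of Na2SO4 reaches P, so P = 357.68/0.308 = 1161.3 lb/h and vapour = 198.7 lb/h.
The evaporator receives (1−α)·1360 of feed at 0.629 water and removes 0.370 of that water:
0.370×0.629×(1−α)×1360 = 198.7
(1−α) = 198.7/316.51 = 0.6278;  α = 0.3722.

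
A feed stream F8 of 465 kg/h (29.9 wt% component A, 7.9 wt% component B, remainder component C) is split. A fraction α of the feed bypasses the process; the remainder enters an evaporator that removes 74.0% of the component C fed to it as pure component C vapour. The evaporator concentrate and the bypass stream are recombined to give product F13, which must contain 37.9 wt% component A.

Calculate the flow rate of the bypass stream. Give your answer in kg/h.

All 465×0.299 = 139.03 kg/h of component A reaches F13, so F13 = 139.03/0.379 = 366.85 kg/h and vapour = 98.153 kg/h.
The evaporator receives (1−α)·465 of feed at 0.622 component C and removes 0.740 of that component C:
0.740×0.622×(1−α)×465 = 98.153
(1−α) = 98.153/214.03 = 0.4586;  α = 0.5414.
Bypass flow = 0.5414×465 = 251.75 kg/h.

251.8 kg/h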